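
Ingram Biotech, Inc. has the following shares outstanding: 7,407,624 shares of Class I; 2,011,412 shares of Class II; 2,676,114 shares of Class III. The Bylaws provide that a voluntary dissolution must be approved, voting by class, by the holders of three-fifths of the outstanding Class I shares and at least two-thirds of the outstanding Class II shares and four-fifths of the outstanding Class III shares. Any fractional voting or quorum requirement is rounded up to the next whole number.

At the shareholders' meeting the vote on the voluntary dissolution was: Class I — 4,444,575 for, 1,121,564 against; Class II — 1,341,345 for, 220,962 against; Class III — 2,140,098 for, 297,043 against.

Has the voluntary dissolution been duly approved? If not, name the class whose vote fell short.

Not approved — the Class III shares did not give the required vote.

Class I: 3/5 of 7407624 = 4444574.40, rounded up to 4444575; 4,444,575 required, 4,444,575 in favor — approved.
Class II: 2/3 of 2011412 = 1340941.33, rounded up to 1340942; 1,340,942 required, 1,341,345 in favor — approved.
Class III: 4/5 of 2676114 = 2140891.20, rounded up to 2140892; 2,140,892 required, 2,140,098 in favor — not approved.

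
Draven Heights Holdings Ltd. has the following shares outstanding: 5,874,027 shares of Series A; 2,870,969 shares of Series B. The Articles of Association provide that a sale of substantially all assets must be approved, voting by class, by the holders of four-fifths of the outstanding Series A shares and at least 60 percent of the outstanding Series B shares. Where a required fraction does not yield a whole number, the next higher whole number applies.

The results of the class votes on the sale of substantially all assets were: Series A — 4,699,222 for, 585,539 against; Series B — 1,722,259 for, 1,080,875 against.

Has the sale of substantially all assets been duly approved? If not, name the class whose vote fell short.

Not approved — the Series B shares did not give the required vote.

Series A: 4/5 of 5874027 = 4699221.60, rounded up to 4699222; 4,699,222 required, 4,699,222 in favor — approved.
Series B: 3/5 of 2870969 = 1722581.40, rounded up to 1722582; 1,722,582 required, 1,722,259 in favor — not approved.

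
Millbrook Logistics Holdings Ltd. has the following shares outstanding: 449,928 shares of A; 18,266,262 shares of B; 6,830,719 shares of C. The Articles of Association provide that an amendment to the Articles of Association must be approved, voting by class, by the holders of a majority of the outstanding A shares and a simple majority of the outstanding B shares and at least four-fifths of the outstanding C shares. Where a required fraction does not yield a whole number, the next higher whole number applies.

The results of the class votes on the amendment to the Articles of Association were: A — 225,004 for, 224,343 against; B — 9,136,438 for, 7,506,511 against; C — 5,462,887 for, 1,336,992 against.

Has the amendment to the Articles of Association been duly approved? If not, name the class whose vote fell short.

A: a majority of 449928 is 224965; 224,965 required, 225,004 in favor — approved.
B: a majority of 18266262 is 9133132; 9,133,132 required, 9,136,438 in favor — approved.
C: 4/5 of 6830719 = 5464575.20, rounded up to 5464576; 5,464,576 required, 5,462,887 in favor — not approved.

Not approved — the C shares did not give the required vote.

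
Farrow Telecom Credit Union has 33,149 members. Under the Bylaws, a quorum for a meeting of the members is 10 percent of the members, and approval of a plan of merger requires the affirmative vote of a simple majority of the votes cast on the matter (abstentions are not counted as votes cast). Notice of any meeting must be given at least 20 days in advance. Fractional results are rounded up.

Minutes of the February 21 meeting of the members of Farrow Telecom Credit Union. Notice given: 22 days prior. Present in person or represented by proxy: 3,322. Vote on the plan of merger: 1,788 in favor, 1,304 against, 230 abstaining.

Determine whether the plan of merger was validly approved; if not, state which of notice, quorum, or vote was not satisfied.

Notice: 22 days given; 20 required. Satisfied.
Quorum: 10% of 33,149 = 3,314.90, rounded up to 3,315; 3,322 present. Satisfied.
Vote: requires a majority of the votes cast (3,322 − 230 abstaining = 3,092); a majority of 3092 is 1547, so 1,547 needed; 1,788 in favor. Satisfied.

Valid — all requirements satisfied.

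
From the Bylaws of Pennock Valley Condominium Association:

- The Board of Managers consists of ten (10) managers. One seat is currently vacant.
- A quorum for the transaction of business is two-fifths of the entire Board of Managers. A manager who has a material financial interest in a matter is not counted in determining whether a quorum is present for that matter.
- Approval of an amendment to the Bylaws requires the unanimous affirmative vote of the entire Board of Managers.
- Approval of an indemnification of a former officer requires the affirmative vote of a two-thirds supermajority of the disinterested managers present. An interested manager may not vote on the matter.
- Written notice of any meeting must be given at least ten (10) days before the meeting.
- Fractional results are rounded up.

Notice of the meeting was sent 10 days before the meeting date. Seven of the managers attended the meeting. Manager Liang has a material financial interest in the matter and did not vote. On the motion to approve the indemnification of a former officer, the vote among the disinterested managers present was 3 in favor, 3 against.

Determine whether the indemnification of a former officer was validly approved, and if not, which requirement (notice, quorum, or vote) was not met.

Invalid — vote requirement not satisfied.

Notice: 10 days given; 10 required (10 ≥ 10). Satisfied.
Quorum: 7 present, but the 1 interested manager does not count, leaving 6. Quorum is 4. Satisfied.
Vote: the indemnification of a former officer requires two-thirds of the disinterested managers present (7 − 1 = 6). 2/3 of 6 = 4, so 4 affirmative votes are needed; 3 voted in favor. Not satisfied.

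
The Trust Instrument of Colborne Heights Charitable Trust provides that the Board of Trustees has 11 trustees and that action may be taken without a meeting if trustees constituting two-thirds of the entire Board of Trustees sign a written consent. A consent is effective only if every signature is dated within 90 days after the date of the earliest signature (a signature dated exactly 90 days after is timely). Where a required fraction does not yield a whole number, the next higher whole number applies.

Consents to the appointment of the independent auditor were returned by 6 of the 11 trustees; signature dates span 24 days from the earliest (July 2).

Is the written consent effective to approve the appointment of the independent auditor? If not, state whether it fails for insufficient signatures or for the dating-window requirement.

Signatures required: two-thirds of 11 — 2/3 of 11 = 7.33, rounded up to 8, so 8 needed; 6 signed. Insufficient.
Dating window: the latest signature is 24 days after the earliest; the limit is 90 days. Within the window.

Not effective — insufficient signatures.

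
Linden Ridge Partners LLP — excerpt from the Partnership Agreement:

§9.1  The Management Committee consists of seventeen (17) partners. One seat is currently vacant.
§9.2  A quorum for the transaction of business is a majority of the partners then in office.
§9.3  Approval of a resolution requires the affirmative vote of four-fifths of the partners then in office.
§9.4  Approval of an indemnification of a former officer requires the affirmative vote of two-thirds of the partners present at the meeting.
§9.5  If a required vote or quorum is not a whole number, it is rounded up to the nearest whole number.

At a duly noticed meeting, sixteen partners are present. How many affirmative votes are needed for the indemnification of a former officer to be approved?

11

The indemnification of a former officer requires two-thirds of the partners present (16).
2/3 of 16 = 10.67, rounded up to 11.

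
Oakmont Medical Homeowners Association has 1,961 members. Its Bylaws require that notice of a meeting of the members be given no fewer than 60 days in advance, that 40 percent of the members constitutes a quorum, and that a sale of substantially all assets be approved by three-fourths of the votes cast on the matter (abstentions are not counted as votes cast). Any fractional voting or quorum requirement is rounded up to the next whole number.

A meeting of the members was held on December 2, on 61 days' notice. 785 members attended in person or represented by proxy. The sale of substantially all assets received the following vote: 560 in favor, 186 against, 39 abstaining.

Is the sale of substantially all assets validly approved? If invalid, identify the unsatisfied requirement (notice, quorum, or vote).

Notice: 61 days given; 60 required. Satisfied.
Quorum: 40% of 1,961 = 784.40, rounded up to 785; 785 present. Satisfied.
Vote: requires three-fourths of the votes cast (785 − 39 abstaining = 746); 3/4 of 746 = 559.50, rounded up to 560, so 560 needed; 560 in favor. Satisfied.

Valid — all requirements satisfied.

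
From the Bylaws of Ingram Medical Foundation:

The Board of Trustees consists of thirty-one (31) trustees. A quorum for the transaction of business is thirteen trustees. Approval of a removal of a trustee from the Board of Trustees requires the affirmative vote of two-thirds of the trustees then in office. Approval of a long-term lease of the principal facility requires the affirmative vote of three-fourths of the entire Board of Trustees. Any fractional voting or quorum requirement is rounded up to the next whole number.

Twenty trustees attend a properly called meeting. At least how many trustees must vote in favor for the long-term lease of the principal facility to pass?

The long-term lease of the principal facility requires three-fourths of the entire Board of Trustees (31).
3/4 of 31 = 23.25, rounded up to 24.
(Only 20 can vote, so the long-term lease of the principal facility cannot pass at this meeting, but the required vote is still 24.)

24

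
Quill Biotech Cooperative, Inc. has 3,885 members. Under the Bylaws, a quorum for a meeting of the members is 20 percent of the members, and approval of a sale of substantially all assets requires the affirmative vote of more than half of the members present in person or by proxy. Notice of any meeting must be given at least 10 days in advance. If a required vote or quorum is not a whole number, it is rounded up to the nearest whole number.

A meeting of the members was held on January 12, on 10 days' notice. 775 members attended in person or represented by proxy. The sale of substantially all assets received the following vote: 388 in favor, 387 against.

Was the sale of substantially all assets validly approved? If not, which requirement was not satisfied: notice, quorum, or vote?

Notice: 10 days given; 10 required. Satisfied.
Quorum: 20% of 3,885 = 777; 775 present. Not satisfied.
Vote: requires a majority of those present (775); a majority of 775 is 388, so 388 needed; 388 in favor. Satisfied.

Invalid — quorum requirement not satisfied.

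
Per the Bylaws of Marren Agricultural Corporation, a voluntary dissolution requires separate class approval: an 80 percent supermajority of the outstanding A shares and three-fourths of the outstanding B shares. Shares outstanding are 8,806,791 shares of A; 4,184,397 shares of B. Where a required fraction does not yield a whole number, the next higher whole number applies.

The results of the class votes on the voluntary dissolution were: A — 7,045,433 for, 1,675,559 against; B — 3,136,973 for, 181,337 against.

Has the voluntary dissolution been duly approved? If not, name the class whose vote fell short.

A: 4/5 of 8806791 = 7045432.80, rounded up to 7045433; 7,045,433 required, 7,045,433 in favor — approved.
B: 3/4 of 4184397 = 3138297.75, rounded up to 3138298; 3,138,298 required, 3,136,973 in favor — not approved.

Not approved — the B shares did not give the required vote.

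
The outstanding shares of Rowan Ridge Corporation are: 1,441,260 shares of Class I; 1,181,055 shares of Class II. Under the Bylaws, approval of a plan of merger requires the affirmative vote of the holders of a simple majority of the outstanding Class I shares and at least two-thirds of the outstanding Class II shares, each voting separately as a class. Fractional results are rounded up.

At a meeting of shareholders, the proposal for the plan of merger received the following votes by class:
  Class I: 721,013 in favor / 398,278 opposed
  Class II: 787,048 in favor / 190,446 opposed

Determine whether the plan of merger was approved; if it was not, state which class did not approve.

Not approved — the Class II shares did not give the required vote.

Class I: a majority of 1441260 is 720631; 720,631 required, 721,013 in favor — approved.
Class II: 2/3 of 1181055 = 787370; 787,370 required, 787,048 in favor — not approved.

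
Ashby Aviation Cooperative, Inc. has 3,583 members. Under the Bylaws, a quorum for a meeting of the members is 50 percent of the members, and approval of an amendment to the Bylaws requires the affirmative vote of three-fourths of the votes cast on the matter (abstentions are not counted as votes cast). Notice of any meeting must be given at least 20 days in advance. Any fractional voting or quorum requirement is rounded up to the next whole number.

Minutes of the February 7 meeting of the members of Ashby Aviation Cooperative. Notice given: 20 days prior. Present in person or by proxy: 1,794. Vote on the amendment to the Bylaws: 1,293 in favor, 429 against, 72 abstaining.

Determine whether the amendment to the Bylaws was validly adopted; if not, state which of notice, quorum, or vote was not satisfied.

Valid — all requirements satisfied.

Notice: 20 days given; 20 required. Satisfied.
Quorum: 50% of 3,583 = 1,791.50, rounded up to 1,792; 1,794 present. Satisfied.
Vote: requires three-fourths of the votes cast (1,794 − 72 abstaining = 1,722); 3/4 of 1722 = 1291.50, rounded up to 1292, so 1,292 needed; 1,293 in favor. Satisfied.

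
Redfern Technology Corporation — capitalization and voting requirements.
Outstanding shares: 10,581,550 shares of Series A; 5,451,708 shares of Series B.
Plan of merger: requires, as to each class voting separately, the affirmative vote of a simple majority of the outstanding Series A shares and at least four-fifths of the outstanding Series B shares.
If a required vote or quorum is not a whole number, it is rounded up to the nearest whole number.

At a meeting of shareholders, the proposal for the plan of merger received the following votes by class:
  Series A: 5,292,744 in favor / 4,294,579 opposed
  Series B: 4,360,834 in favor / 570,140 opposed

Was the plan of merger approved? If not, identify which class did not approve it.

Series A: a majority of 10581550 is 5290776; 5,290,776 required, 5,292,744 in favor — approved.
Series B: 4/5 of 5451708 = 4361366.40, rounded up to 4361367; 4,361,367 required, 4,360,834 in favor — not approved.

Not approved — the Series B shares did not give the required vote.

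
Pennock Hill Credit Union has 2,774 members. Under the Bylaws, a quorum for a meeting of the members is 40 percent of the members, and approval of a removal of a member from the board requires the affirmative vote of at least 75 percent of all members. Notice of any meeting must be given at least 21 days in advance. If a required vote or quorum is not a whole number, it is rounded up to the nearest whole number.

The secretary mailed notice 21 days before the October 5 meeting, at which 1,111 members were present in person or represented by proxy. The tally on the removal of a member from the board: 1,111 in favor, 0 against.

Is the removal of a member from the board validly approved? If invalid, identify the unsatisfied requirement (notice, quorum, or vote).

Notice: 21 days given; 21 required. Satisfied.
Quorum: 40% of 2,774 = 1,109.60, rounded up to 1,110; 1,111 present. Satisfied.
Vote: requires three-fourths of all members (2,774); 3/4 of 2774 = 2080.50, rounded up to 2081, so 2,081 needed; 1,111 in favor. Not satisfied.

Invalid — vote requirement not satisfied.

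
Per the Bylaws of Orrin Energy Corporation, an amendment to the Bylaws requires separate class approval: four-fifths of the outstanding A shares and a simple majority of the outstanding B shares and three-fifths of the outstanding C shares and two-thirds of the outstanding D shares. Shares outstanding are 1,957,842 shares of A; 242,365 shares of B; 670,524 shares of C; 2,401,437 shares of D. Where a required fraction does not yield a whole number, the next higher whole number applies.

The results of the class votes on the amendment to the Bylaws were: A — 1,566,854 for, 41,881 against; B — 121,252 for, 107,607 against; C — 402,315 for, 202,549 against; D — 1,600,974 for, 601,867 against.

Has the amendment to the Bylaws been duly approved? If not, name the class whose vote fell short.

A: 4/5 of 1957842 = 1566273.60, rounded up to 1566274; 1,566,274 required, 1,566,854 in favor — approved.
B: a majority of 242365 is 121183; 121,183 required, 121,252 in favor — approved.
C: 3/5 of 670524 = 402314.40, rounded up to 402315; 402,315 required, 402,315 in favor — approved.
D: 2/3 of 2401437 = 1600958; 1,600,958 required, 1,600,974 in favor — approved.

Approved — every class gave the required vote.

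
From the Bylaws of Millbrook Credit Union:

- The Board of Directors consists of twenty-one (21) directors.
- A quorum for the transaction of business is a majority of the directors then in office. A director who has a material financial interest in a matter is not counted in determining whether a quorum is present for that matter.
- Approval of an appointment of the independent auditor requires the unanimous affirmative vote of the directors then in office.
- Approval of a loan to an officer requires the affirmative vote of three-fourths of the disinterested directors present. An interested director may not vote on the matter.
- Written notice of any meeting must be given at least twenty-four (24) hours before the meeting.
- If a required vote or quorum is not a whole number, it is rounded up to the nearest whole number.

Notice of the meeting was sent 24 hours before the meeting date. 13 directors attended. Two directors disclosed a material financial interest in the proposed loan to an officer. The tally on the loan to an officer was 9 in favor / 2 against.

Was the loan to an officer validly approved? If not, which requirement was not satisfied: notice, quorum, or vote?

Valid — all requirements satisfied.

Notice: 24 hours given; 24 required (24 ≥ 24). Satisfied.
Quorum: 13 present, but the 2 interested directors do not count, leaving 11. Quorum is 11. Satisfied.
Vote: the loan to an officer requires three-fourths of the disinterested directors present (13 − 2 = 11). 3/4 of 11 = 8.25, rounded up to 9, so 9 affirmative votes are needed; 9 voted in favor. Satisfied.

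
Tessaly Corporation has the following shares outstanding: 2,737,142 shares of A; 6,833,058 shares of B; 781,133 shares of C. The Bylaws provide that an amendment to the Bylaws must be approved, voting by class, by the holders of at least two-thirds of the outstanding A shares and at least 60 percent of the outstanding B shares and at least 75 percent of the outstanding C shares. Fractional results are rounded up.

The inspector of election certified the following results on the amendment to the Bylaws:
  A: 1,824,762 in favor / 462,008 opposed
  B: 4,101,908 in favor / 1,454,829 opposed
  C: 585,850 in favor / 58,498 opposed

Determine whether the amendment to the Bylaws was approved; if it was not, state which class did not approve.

Approved — every class gave the required vote.

A: 2/3 of 2737142 = 1824761.33, rounded up to 1824762; 1,824,762 required, 1,824,762 in favor — approved.
B: 3/5 of 6833058 = 4099834.80, rounded up to 4099835; 4,099,835 required, 4,101,908 in favor — approved.
C: 3/4 of 781133 = 585849.75, rounded up to 585850; 585,850 required, 585,850 in favor — approved.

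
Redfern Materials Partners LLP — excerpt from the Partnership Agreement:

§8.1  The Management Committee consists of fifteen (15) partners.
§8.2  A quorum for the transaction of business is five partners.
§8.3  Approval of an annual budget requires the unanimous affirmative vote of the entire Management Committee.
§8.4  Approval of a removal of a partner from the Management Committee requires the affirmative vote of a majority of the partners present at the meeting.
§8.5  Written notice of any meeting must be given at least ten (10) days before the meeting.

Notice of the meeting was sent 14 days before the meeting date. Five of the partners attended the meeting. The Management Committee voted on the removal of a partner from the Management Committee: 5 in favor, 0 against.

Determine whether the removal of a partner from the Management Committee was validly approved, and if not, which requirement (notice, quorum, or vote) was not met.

Valid — all requirements satisfied.

Notice: 14 days given; 10 required (14 ≥ 10). Satisfied.
Quorum: 5 present; quorum is 5. Satisfied.
Vote: the removal of a partner from the Management Committee requires a majority of the partners present (5). A majority of 5 is 3, so 3 affirmative votes are needed; 5 voted in favor. Satisfied.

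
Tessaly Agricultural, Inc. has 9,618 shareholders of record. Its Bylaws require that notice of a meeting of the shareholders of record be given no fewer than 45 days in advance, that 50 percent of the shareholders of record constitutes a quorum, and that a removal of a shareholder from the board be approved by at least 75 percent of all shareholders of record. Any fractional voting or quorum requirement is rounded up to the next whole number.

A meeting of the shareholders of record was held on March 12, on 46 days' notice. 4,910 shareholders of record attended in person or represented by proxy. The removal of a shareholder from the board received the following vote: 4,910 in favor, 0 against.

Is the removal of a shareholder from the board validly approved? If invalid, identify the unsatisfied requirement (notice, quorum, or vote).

Invalid — vote requirement not satisfied.

Notice: 46 days given; 45 required. Satisfied.
Quorum: 50% of 9,618 = 4,809; 4,910 present. Satisfied.
Vote: requires three-fourths of all shareholders of record (9,618); 3/4 of 9618 = 7213.50, rounded up to 7214, so 7,214 needed; 4,910 in favor. Not satisfied.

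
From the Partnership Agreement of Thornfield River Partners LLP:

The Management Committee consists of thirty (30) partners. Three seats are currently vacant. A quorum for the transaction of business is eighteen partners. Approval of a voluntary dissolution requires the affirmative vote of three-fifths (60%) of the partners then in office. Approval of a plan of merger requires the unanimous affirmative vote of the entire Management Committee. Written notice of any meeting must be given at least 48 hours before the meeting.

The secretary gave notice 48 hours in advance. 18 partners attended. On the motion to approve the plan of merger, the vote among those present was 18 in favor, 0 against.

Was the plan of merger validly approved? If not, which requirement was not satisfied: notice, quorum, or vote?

Invalid — vote requirement not satisfied.

Notice: 48 hours given; 48 required (48 ≥ 48). Satisfied.
Quorum: 18 present; quorum is 18. Satisfied.
Vote: the plan of merger requires the unanimous vote of the entire Management Committee (30). Unanimous means all 30, so 30 affirmative votes are needed; 18 voted in favor. Not satisfied.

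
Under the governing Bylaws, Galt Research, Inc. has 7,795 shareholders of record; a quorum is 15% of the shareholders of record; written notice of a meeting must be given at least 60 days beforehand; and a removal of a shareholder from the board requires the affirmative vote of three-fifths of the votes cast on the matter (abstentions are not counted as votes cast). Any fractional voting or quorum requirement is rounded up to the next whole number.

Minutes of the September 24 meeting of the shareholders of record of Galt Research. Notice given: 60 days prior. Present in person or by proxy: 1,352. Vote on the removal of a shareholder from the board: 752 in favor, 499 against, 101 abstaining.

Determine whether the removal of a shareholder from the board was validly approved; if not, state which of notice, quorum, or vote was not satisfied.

Valid — all requirements satisfied.

Notice: 60 days given; 60 required. Satisfied.
Quorum: 15% of 7,795 = 1,169.25, rounded up to 1,170; 1,352 present. Satisfied.
Vote: requires three-fifths of the votes cast (1,352 − 101 abstaining = 1,251); 3/5 of 1251 = 750.60, rounded up to 751, so 751 needed; 752 in favor. Satisfied.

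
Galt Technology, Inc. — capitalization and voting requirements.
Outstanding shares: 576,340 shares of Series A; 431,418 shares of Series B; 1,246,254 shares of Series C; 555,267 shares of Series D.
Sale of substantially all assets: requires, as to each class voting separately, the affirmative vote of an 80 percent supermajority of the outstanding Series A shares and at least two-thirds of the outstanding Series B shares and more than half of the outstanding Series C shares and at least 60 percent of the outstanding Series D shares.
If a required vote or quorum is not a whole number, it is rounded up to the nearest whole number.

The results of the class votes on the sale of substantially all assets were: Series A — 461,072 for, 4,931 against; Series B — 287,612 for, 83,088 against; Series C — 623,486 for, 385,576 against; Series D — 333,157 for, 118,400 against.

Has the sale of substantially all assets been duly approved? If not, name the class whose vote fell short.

Not approved — the Series D shares did not give the required vote.

Series A: 4/5 of 576340 = 461072; 461,072 required, 461,072 in favor — approved.
Series B: 2/3 of 431418 = 287612; 287,612 required, 287,612 in favor — approved.
Series C: a majority of 1246254 is 623128; 623,128 required, 623,486 in favor — approved.
Series D: 3/5 of 555267 = 333160.20, rounded up to 333161; 333,161 required, 333,157 in favor — not approved.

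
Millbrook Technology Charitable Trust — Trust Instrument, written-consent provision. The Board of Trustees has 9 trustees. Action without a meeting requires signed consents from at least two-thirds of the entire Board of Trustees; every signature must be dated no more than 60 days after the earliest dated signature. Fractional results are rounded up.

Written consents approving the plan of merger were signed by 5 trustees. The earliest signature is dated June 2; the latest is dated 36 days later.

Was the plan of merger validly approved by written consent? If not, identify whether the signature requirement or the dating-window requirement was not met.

Signatures required: at least two-thirds of 9 — 2/3 of 9 = 6, so 6 needed; 5 signed. Insufficient.
Dating window: the latest signature is 36 days after the earliest; the limit is 60 days. Within the window.

Not effective — insufficient signatures.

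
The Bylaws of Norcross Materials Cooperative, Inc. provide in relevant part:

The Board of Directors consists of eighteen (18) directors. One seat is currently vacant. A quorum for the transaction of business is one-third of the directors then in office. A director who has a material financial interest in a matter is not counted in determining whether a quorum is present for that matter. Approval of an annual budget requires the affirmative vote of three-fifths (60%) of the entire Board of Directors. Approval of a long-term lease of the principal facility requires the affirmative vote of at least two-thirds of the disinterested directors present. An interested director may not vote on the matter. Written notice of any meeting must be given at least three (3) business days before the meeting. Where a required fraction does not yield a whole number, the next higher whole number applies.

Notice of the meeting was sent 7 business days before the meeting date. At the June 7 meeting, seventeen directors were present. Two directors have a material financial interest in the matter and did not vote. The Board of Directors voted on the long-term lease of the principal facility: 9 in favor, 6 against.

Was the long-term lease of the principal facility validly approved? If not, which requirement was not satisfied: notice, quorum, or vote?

Notice: 7 business days given; 3 required (7 ≥ 3). Satisfied.
Quorum: 17 present, but the 2 interested directors do not count, leaving 15. Quorum is 6. Satisfied.
Vote: the long-term lease of the principal facility requires two-thirds of the disinterested directors present (17 − 2 = 15). 2/3 of 15 = 10, so 10 affirmative votes are needed; 9 voted in favor. Not satisfied.

Invalid — vote requirement not satisfied.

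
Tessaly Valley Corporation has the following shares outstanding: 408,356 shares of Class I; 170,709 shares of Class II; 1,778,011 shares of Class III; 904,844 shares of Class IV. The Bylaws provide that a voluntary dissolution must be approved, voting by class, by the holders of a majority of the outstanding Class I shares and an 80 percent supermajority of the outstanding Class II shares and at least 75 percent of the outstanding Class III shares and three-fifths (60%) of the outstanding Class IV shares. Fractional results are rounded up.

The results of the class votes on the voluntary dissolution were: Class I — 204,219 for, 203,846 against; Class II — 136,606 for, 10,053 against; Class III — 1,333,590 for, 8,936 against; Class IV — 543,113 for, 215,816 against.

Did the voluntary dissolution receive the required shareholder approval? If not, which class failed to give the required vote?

Class I: a majority of 408356 is 204179; 204,179 required, 204,219 in favor — approved.
Class II: 4/5 of 170709 = 136567.20, rounded up to 136568; 136,568 required, 136,606 in favor — approved.
Class III: 3/4 of 1778011 = 1333508.25, rounded up to 1333509; 1,333,509 required, 1,333,590 in favor — approved.
Class IV: 3/5 of 904844 = 542906.40, rounded up to 542907; 542,907 required, 543,113 in favor — approved.

Approved — every class gave the required vote.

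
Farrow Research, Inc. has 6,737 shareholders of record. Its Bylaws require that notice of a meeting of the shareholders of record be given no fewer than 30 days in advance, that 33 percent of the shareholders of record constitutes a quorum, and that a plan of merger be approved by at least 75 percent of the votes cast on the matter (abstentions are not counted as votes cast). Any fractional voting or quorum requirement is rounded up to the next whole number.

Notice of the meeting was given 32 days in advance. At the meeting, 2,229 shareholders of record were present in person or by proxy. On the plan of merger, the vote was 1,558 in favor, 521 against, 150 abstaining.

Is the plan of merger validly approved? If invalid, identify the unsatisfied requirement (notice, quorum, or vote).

Notice: 32 days given; 30 required. Satisfied.
Quorum: 33% of 6,737 = 2,223.21, rounded up to 2,224; 2,229 present. Satisfied.
Vote: requires three-fourths of the votes cast (2,229 − 150 abstaining = 2,079); 3/4 of 2079 = 1559.25, rounded up to 1560, so 1,560 needed; 1,558 in favor. Not satisfied.

Invalid — vote requirement not satisfied.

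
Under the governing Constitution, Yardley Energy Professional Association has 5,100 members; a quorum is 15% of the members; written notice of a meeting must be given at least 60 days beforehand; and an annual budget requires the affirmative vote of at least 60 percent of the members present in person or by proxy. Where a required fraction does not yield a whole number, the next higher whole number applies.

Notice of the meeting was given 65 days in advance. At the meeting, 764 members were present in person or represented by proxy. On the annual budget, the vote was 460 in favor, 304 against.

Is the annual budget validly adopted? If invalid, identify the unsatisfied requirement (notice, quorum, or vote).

Notice: 65 days given; 60 required. Satisfied.
Quorum: 15% of 5,100 = 765; 764 present. Not satisfied.
Vote: requires three-fifths of those present (764); 3/5 of 764 = 458.40, rounded up to 459, so 459 needed; 460 in favor. Satisfied.

Invalid — quorum requirement not satisfied.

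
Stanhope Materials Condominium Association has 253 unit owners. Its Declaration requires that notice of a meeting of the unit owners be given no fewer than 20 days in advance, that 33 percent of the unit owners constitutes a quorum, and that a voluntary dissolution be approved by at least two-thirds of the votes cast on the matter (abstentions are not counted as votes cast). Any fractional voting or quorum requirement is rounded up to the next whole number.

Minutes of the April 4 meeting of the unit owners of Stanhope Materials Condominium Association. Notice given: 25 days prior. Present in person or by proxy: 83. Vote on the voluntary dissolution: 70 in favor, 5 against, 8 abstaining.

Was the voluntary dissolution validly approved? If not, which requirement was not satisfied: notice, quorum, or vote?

Invalid — quorum requirement not satisfied.

Notice: 25 days given; 20 required. Satisfied.
Quorum: 33% of 253 = 83.49, rounded up to 84; 83 present. Not satisfied.
Vote: requires two-thirds of the votes cast (83 − 8 abstaining = 75); 2/3 of 75 = 50, so 50 needed; 70 in favor. Satisfied.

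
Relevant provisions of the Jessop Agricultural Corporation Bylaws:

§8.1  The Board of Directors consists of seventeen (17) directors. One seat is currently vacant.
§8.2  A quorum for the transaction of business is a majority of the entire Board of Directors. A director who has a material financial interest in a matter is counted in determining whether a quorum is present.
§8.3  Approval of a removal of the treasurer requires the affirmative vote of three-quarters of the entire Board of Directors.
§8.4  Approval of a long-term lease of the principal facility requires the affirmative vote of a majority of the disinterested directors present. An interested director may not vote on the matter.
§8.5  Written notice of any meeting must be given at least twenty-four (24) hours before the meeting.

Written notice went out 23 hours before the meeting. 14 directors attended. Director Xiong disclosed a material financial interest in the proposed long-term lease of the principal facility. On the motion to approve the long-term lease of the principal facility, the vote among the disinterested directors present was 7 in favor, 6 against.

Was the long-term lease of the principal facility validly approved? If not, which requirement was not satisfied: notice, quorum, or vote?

Invalid — notice requirement not satisfied.

Notice: 23 hours given; 24 required (23 < 24). Not satisfied.
Quorum: 14 present (interested directors count toward quorum); quorum is 9. Satisfied.
Vote: the long-term lease of the principal facility requires a majority of the disinterested directors present (14 − 1 = 13). A majority of 13 is 7, so 7 affirmative votes are needed; 7 voted in favor. Satisfied.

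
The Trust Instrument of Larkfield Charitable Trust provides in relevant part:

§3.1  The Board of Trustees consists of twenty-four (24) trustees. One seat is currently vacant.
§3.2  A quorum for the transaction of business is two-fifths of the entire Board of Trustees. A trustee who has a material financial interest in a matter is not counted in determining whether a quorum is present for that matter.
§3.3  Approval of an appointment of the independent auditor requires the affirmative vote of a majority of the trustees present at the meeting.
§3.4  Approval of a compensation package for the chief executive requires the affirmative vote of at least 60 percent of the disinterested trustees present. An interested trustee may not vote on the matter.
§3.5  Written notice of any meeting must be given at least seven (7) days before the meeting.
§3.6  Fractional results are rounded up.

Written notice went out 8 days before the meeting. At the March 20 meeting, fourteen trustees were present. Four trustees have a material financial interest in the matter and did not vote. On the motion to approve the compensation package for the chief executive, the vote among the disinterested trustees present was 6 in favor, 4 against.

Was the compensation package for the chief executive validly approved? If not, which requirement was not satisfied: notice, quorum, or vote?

Valid — all requirements satisfied.

Notice: 8 days given; 7 required (8 ≥ 7). Satisfied.
Quorum: 14 present, but the 4 interested trustees do not count, leaving 10. Quorum is 10. Satisfied.
Vote: the compensation package for the chief executive requires three-fifths of the disinterested trustees present (14 − 4 = 10). 3/5 of 10 = 6, so 6 affirmative votes are needed; 6 voted in favor. Satisfied.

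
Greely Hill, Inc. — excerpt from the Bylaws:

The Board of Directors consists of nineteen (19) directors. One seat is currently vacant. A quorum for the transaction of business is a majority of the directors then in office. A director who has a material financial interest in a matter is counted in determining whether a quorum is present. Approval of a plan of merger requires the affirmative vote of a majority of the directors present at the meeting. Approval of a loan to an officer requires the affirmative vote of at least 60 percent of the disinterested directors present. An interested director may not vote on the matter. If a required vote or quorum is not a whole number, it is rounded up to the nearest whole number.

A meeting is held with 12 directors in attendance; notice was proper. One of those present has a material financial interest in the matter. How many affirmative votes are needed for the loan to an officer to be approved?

The loan to an officer requires three-fifths of the disinterested directors present (12 − 1 = 11).
3/5 of 11 = 6.60, rounded up to 7.

7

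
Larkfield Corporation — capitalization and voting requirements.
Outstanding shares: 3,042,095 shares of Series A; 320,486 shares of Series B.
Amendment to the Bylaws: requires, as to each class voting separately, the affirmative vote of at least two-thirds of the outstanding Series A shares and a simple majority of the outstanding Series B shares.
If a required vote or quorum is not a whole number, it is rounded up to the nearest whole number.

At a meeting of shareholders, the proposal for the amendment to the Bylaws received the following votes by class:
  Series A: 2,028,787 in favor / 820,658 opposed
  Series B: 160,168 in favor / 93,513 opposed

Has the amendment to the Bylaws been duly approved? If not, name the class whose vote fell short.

Not approved — the Series B shares did not give the required vote.

Series A: 2/3 of 3042095 = 2028063.33, rounded up to 2028064; 2,028,064 required, 2,028,787 in favor — approved.
Series B: a majority of 320486 is 160244; 160,244 required, 160,168 in favor — not approved.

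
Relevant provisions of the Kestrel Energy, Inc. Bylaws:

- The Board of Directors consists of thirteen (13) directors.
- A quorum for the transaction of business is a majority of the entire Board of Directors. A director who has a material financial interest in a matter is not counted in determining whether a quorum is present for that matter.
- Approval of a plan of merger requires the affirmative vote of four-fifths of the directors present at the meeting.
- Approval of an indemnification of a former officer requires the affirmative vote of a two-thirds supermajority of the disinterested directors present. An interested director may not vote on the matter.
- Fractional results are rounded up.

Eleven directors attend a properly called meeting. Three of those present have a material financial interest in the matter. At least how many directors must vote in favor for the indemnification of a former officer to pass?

The indemnification of a former officer requires two-thirds of the disinterested directors present (11 − 3 = 8).
2/3 of 8 = 5.33, rounded up to 6.

6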